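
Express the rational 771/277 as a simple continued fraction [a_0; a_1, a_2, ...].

[2; 1, 3, 1, 1, 1, 1, 1, 1, 4]

Run the Euclidean algorithm on 771 and 277; the successive quotients are the partial quotients a_0, a_1, ... (each step inverts the fractional part left over by the previous one):
  771 = 2*277 + 217, so a_0 = 2.
  277 = 1*217 + 60, so a_1 = 1.
  217 = 3*60 + 37, so a_2 = 3.
  60 = 1*37 + 23, so a_3 = 1.
  37 = 1*23 + 14, so a_4 = 1.
  23 = 1*14 + 9, so a_5 = 1.
  14 = 1*9 + 5, so a_6 = 1.
  9 = 1*5 + 4, so a_7 = 1.
  5 = 1*4 + 1, so a_8 = 1.
  4 = 4*1 + 0, so a_9 = 4.
The remainder reaches 0 after 10 divisions, so the expansion has 10 partial quotients, read off in order.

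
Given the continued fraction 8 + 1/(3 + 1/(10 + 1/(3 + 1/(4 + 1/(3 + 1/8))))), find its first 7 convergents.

Using the convergent recurrence p_i = a_i*p_{i-1} + p_{i-2}, q_i = a_i*q_{i-1} + q_{i-2} with p_{-2}=0, p_{-1}=1, q_{-2}=1, q_{-1}=0:
  i=0: a_0=8, p_0 = 8*1 + 0 = 8, q_0 = 8*0 + 1 = 1.
  i=1: a_1=3, p_1 = 3*8 + 1 = 25, q_1 = 3*1 + 0 = 3.
  i=2: a_2=10, p_2 = 10*25 + 8 = 258, q_2 = 10*3 + 1 = 31.
  i=3: a_3=3, p_3 = 3*258 + 25 = 799, q_3 = 3*31 + 3 = 96.
  i=4: a_4=4, p_4 = 4*799 + 258 = 3454, q_4 = 4*96 + 31 = 415.
  i=5: a_5=3, p_5 = 3*3454 + 799 = 11161, q_5 = 3*415 + 96 = 1341.
  i=6: a_6=8, p_6 = 8*11161 + 3454 = 92742, q_6 = 8*1341 + 415 = 11143.

8/1, 25/3, 258/31, 799/96, 3454/415, 11161/1341, 92742/11143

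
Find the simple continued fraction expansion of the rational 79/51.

Run the Euclidean algorithm on 79 and 51; the successive quotients are the partial quotients a_0, a_1, ... (each step inverts the fractional part left over by the previous one):
  79 = 1*51 + 28, so a_0 = 1.
  51 = 1*28 + 23, so a_1 = 1.
  28 = 1*23 + 5, so a_2 = 1.
  23 = 4*5 + 3, so a_3 = 4.
  5 = 1*3 + 2, so a_4 = 1.
  3 = 1*2 + 1, so a_5 = 1.
  2 = 2*1 + 0, so a_6 = 2.
The remainder reaches 0 after 7 divisions, so the expansion has 7 partial quotients, read off in order.

[1; 1, 1, 4, 1, 1, 2]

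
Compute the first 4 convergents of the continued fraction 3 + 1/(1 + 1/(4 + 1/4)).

3/1, 4/1, 19/5, 80/21

Using the convergent recurrence p_i = a_i*p_{i-1} + p_{i-2}, q_i = a_i*q_{i-1} + q_{i-2} with p_{-2}=0, p_{-1}=1, q_{-2}=1, q_{-1}=0:
  i=0: a_0=3, p_0 = 3*1 + 0 = 3, q_0 = 3*0 + 1 = 1.
  i=1: a_1=1, p_1 = 1*3 + 1 = 4, q_1 = 1*1 + 0 = 1.
  i=2: a_2=4, p_2 = 4*4 + 3 = 19, q_2 = 4*1 + 1 = 5.
  i=3: a_3=4, p_3 = 4*19 + 4 = 80, q_3 = 4*5 + 1 = 21.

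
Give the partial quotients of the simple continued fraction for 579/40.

Run the Euclidean algorithm on 579 and 40; the successive quotients are the partial quotients a_0, a_1, ... (each step inverts the fractional part left over by the previous one):
  579 = 14*40 + 19, so a_0 = 14.
  40 = 2*19 + 2, so a_1 = 2.
  19 = 9*2 + 1, so a_2 = 9.
  2 = 2*1 + 0, so a_3 = 2.
The remainder reaches 0 after 4 divisions, so the expansion has 4 partial quotients, read off in order.

[14; 2, 9, 2]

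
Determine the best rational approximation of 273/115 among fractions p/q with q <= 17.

19/8

Expand x = 273/115 as a continued fraction with the Euclidean algorithm:
  273 = 2*115 + 43, so a_0 = 2.
  115 = 2*43 + 29, so a_1 = 2.
  43 = 1*29 + 14, so a_2 = 1.
  29 = 2*14 + 1, so a_3 = 2.
  14 = 14*1 + 0, so a_4 = 14.
so x = [2; 2, 1, 2, 14].
Convergents (p_i = a_i*p_{i-1} + p_{i-2}, q_i = a_i*q_{i-1} + q_{i-2} with p_{-2}=0, p_{-1}=1, q_{-2}=1, q_{-1}=0), until the denominator exceeds 17:
  i=0: a_0=2, p_0 = 2*1 + 0 = 2, q_0 = 2*0 + 1 = 1.
  i=1: a_1=2, p_1 = 2*2 + 1 = 5, q_1 = 2*1 + 0 = 2.
  i=2: a_2=1, p_2 = 1*5 + 2 = 7, q_2 = 1*2 + 1 = 3.
  i=3: a_3=2, p_3 = 2*7 + 5 = 19, q_3 = 2*3 + 2 = 8.
  i=4: a_4=14, p_4 = 14*19 + 7 = 273, q_4 = 14*8 + 3 = 115.
q_4 = 115 > 17, so the last convergent with denominator <= 17 is p_3/q_3 = 19/8.
The closest fraction with denominator <= 17 is either p_3/q_3 or the intermediate fraction (k*p_3 + p_2)/(k*q_3 + q_2) with the largest k >= 1 whose denominator stays <= 17; these approach x as k grows, and every other convergent or intermediate fraction in range is farther away.
Largest k: floor((17 - q_2)/q_3) = floor((17 - 3)/8) = 1.
That gives (1*19 + 7)/(1*8 + 3) = 26/11.
Compare the errors: |x - 19/8| = |273*8 - 19*115|/(115*8) = 1/920, and |x - 26/11| = |273*11 - 26*115|/(115*11) = 13/1265.
Cross-multiplying, 1*1265 = 1265 < 11960 = 13*920, so 1/920 is smaller: the convergent 19/8 is closer to x than 26/11.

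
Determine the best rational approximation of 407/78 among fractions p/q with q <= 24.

120/23

Expand x = 407/78 as a continued fraction with the Euclidean algorithm:
  407 = 5*78 + 17, so a_0 = 5.
  78 = 4*17 + 10, so a_1 = 4.
  17 = 1*10 + 7, so a_2 = 1.
  10 = 1*7 + 3, so a_3 = 1.
  7 = 2*3 + 1, so a_4 = 2.
  3 = 3*1 + 0, so a_5 = 3.
so x = [5; 4, 1, 1, 2, 3].
Convergents (p_i = a_i*p_{i-1} + p_{i-2}, q_i = a_i*q_{i-1} + q_{i-2} with p_{-2}=0, p_{-1}=1, q_{-2}=1, q_{-1}=0), until the denominator exceeds 24:
  i=0: a_0=5, p_0 = 5*1 + 0 = 5, q_0 = 5*0 + 1 = 1.
  i=1: a_1=4, p_1 = 4*5 + 1 = 21, q_1 = 4*1 + 0 = 4.
  i=2: a_2=1, p_2 = 1*21 + 5 = 26, q_2 = 1*4 + 1 = 5.
  i=3: a_3=1, p_3 = 1*26 + 21 = 47, q_3 = 1*5 + 4 = 9.
  i=4: a_4=2, p_4 = 2*47 + 26 = 120, q_4 = 2*9 + 5 = 23.
  i=5: a_5=3, p_5 = 3*120 + 47 = 407, q_5 = 3*23 + 9 = 78.
q_5 = 78 > 24, so the last convergent with denominator <= 24 is p_4/q_4 = 120/23.
The closest fraction with denominator <= 24 is either p_4/q_4 or the intermediate fraction (k*p_4 + p_3)/(k*q_4 + q_3) with the largest k >= 1 whose denominator stays <= 24; these approach x as k grows, and every other convergent or intermediate fraction in range is farther away.
Largest k: floor((24 - q_3)/q_4) = floor((24 - 9)/23) = 0.
Since k = 0, no intermediate fraction beyond p_4/q_4 has denominator <= 24, so the convergent 120/23 is the closest (its error is |407*23 - 120*78|/(78*23) = 1/1794).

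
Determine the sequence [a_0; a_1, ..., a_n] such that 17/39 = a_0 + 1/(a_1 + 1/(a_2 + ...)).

[0; 2, 3, 2, 2]

Run the Euclidean algorithm on 17 and 39; the successive quotients are the partial quotients a_0, a_1, ... (each step inverts the fractional part left over by the previous one):
  17 = 0*39 + 17, so a_0 = 0.
  39 = 2*17 + 5, so a_1 = 2.
  17 = 3*5 + 2, so a_2 = 3.
  5 = 2*2 + 1, so a_3 = 2.
  2 = 2*1 + 0, so a_4 = 2.
The remainder reaches 0 after 5 divisions, so the expansion has 5 partial quotients, read off in order.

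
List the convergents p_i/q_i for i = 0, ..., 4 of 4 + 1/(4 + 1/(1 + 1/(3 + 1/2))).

4/1, 17/4, 21/5, 80/19, 181/43

Using the convergent recurrence p_i = a_i*p_{i-1} + p_{i-2}, q_i = a_i*q_{i-1} + q_{i-2} with p_{-2}=0, p_{-1}=1, q_{-2}=1, q_{-1}=0:
  i=0: a_0=4, p_0 = 4*1 + 0 = 4, q_0 = 4*0 + 1 = 1.
  i=1: a_1=4, p_1 = 4*4 + 1 = 17, q_1 = 4*1 + 0 = 4.
  i=2: a_2=1, p_2 = 1*17 + 4 = 21, q_2 = 1*4 + 1 = 5.
  i=3: a_3=3, p_3 = 3*21 + 17 = 80, q_3 = 3*5 + 4 = 19.
  i=4: a_4=2, p_4 = 2*80 + 21 = 181, q_4 = 2*19 + 5 = 43.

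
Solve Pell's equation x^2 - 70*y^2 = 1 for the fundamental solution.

First expand sqrt(70) as a continued fraction. With x_i = (sqrt(70) + m_i)/d_i and (m_0, d_0) = (0, 1): a_0 = floor(sqrt(70)) = 8, since 8^2 = 64 <= 70 < 81 = 9^2.
Iterate m_{i+1} = d_i*a_i - m_i, d_{i+1} = (70 - m_{i+1}^2)/d_i, a_{i+1} = floor((a_0 + m_{i+1})/d_{i+1}):
  m_1 = 1*8 - 0 = 8, d_1 = (70 - 8^2)/1 = 6/1 = 6, a_1 = floor((8 + 8)/6) = 2.
  m_2 = 6*2 - 8 = 4, d_2 = (70 - 4^2)/6 = 54/6 = 9, a_2 = floor((8 + 4)/9) = 1.
  m_3 = 9*1 - 4 = 5, d_3 = (70 - 5^2)/9 = 45/9 = 5, a_3 = floor((8 + 5)/5) = 2.
  m_4 = 5*2 - 5 = 5, d_4 = (70 - 5^2)/5 = 45/5 = 9, a_4 = floor((8 + 5)/9) = 1.
  m_5 = 9*1 - 5 = 4, d_5 = (70 - 4^2)/9 = 54/9 = 6, a_5 = floor((8 + 4)/6) = 2.
  m_6 = 6*2 - 4 = 8, d_6 = (70 - 8^2)/6 = 6/6 = 1, a_6 = floor((8 + 8)/1) = 16.
  m_7 = 1*16 - 8 = 8, d_7 = (70 - 8^2)/1 = 6/1 = 6: (m_7, d_7) = (m_1, d_1) = (8, 6), so from here the quotients repeat a_1, ..., a_6; the period length is 6.
So sqrt(70) = [8; (2, 1, 2, 1, 2, 16)] with period length k = 6.
k is even, so the fundamental solution of x^2 - 70y^2 = 1 is (p_{k-1}, q_{k-1}) = (p_5, q_5); compute convergents through index 5.
Convergents (p_i = a_i*p_{i-1} + p_{i-2}, q_i = a_i*q_{i-1} + q_{i-2} with p_{-2}=0, p_{-1}=1, q_{-2}=1, q_{-1}=0):
  i=0: a_0=8, p_0 = 8*1 + 0 = 8, q_0 = 8*0 + 1 = 1.
  i=1: a_1=2, p_1 = 2*8 + 1 = 17, q_1 = 2*1 + 0 = 2.
  i=2: a_2=1, p_2 = 1*17 + 8 = 25, q_2 = 1*2 + 1 = 3.
  i=3: a_3=2, p_3 = 2*25 + 17 = 67, q_3 = 2*3 + 2 = 8.
  i=4: a_4=1, p_4 = 1*67 + 25 = 92, q_4 = 1*8 + 3 = 11.
  i=5: a_5=2, p_5 = 2*92 + 67 = 251, q_5 = 2*11 + 8 = 30.
Check: 251^2 - 70*30^2 = 63001 - 63000 = 1, so (x, y) = (251, 30) solves the equation, and by the theorem it is the least positive solution.

(x, y) = (251, 30)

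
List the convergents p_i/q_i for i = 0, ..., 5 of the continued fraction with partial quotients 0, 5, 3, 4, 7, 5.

Using the convergent recurrence p_i = a_i*p_{i-1} + p_{i-2}, q_i = a_i*q_{i-1} + q_{i-2} with p_{-2}=0, p_{-1}=1, q_{-2}=1, q_{-1}=0:
  i=0: a_0=0, p_0 = 0*1 + 0 = 0, q_0 = 0*0 + 1 = 1.
  i=1: a_1=5, p_1 = 5*0 + 1 = 1, q_1 = 5*1 + 0 = 5.
  i=2: a_2=3, p_2 = 3*1 + 0 = 3, q_2 = 3*5 + 1 = 16.
  i=3: a_3=4, p_3 = 4*3 + 1 = 13, q_3 = 4*16 + 5 = 69.
  i=4: a_4=7, p_4 = 7*13 + 3 = 94, q_4 = 7*69 + 16 = 499.
  i=5: a_5=5, p_5 = 5*94 + 13 = 483, q_5 = 5*499 + 69 = 2564.

0/1, 1/5, 3/16, 13/69, 94/499, 483/2564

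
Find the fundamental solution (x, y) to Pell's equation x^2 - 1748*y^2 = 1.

(x, y) = (4599, 110)

First expand sqrt(1748) as a continued fraction. With x_i = (sqrt(1748) + m_i)/d_i and (m_0, d_0) = (0, 1): a_0 = floor(sqrt(1748)) = 41, since 41^2 = 1681 <= 1748 < 1764 = 42^2.
Iterate m_{i+1} = d_i*a_i - m_i, d_{i+1} = (1748 - m_{i+1}^2)/d_i, a_{i+1} = floor((a_0 + m_{i+1})/d_{i+1}):
  m_1 = 1*41 - 0 = 41, d_1 = (1748 - 41^2)/1 = 67/1 = 67, a_1 = floor((41 + 41)/67) = 1.
  m_2 = 67*1 - 41 = 26, d_2 = (1748 - 26^2)/67 = 1072/67 = 16, a_2 = floor((41 + 26)/16) = 4.
  m_3 = 16*4 - 26 = 38, d_3 = (1748 - 38^2)/16 = 304/16 = 19, a_3 = floor((41 + 38)/19) = 4.
  m_4 = 19*4 - 38 = 38, d_4 = (1748 - 38^2)/19 = 304/19 = 16, a_4 = floor((41 + 38)/16) = 4.
  m_5 = 16*4 - 38 = 26, d_5 = (1748 - 26^2)/16 = 1072/16 = 67, a_5 = floor((41 + 26)/67) = 1.
  m_6 = 67*1 - 26 = 41, d_6 = (1748 - 41^2)/67 = 67/67 = 1, a_6 = floor((41 + 41)/1) = 82.
  m_7 = 1*82 - 41 = 41, d_7 = (1748 - 41^2)/1 = 67/1 = 67: (m_7, d_7) = (m_1, d_1) = (41, 67), so from here the quotients repeat a_1, ..., a_6; the period length is 6.
So sqrt(1748) = [41; (1, 4, 4, 4, 1, 82)] with period length k = 6.
k is even, so the fundamental solution of x^2 - 1748y^2 = 1 is (p_{k-1}, q_{k-1}) = (p_5, q_5); compute convergents through index 5.
Convergents (p_i = a_i*p_{i-1} + p_{i-2}, q_i = a_i*q_{i-1} + q_{i-2} with p_{-2}=0, p_{-1}=1, q_{-2}=1, q_{-1}=0):
  i=0: a_0=41, p_0 = 41*1 + 0 = 41, q_0 = 41*0 + 1 = 1.
  i=1: a_1=1, p_1 = 1*41 + 1 = 42, q_1 = 1*1 + 0 = 1.
  i=2: a_2=4, p_2 = 4*42 + 41 = 209, q_2 = 4*1 + 1 = 5.
  i=3: a_3=4, p_3 = 4*209 + 42 = 878, q_3 = 4*5 + 1 = 21.
  i=4: a_4=4, p_4 = 4*878 + 209 = 3721, q_4 = 4*21 + 5 = 89.
  i=5: a_5=1, p_5 = 1*3721 + 878 = 4599, q_5 = 1*89 + 21 = 110.
Check: 4599^2 - 1748*110^2 = 21150801 - 21150800 = 1, so (x, y) = (4599, 110) solves the equation, and by the theorem it is the least positive solution.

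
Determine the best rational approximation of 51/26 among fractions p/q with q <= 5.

Expand x = 51/26 as a continued fraction with the Euclidean algorithm:
  51 = 1*26 + 25, so a_0 = 1.
  26 = 1*25 + 1, so a_1 = 1.
  25 = 25*1 + 0, so a_2 = 25.
so x = [1; 1, 25].
Convergents (p_i = a_i*p_{i-1} + p_{i-2}, q_i = a_i*q_{i-1} + q_{i-2} with p_{-2}=0, p_{-1}=1, q_{-2}=1, q_{-1}=0), until the denominator exceeds 5:
  i=0: a_0=1, p_0 = 1*1 + 0 = 1, q_0 = 1*0 + 1 = 1.
  i=1: a_1=1, p_1 = 1*1 + 1 = 2, q_1 = 1*1 + 0 = 1.
  i=2: a_2=25, p_2 = 25*2 + 1 = 51, q_2 = 25*1 + 1 = 26.
q_2 = 26 > 5, so the last convergent with denominator <= 5 is p_1/q_1 = 2/1.
The closest fraction with denominator <= 5 is either p_1/q_1 or the intermediate fraction (k*p_1 + p_0)/(k*q_1 + q_0) with the largest k >= 1 whose denominator stays <= 5; these approach x as k grows, and every other convergent or intermediate fraction in range is farther away.
Largest k: floor((5 - q_0)/q_1) = floor((5 - 1)/1) = 4.
That gives (4*2 + 1)/(4*1 + 1) = 9/5.
Compare the errors: |x - 2/1| = |51*1 - 2*26|/(26*1) = 1/26, and |x - 9/5| = |51*5 - 9*26|/(26*5) = 21/130.
Cross-multiplying, 1*130 = 130 < 546 = 21*26, so 1/26 is smaller: the convergent 2/1 is closer to x than 9/5.

2/1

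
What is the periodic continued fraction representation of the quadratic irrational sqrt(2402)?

Write x_i = (sqrt(2402) + m_i)/d_i with (m_0, d_0) = (0, 1). a_0 = floor(sqrt(2402)) = 49, since 49^2 = 2401 <= 2402 < 2500 = 50^2.
Iterate m_{i+1} = d_i*a_i - m_i, d_{i+1} = (2402 - m_{i+1}^2)/d_i, a_{i+1} = floor((a_0 + m_{i+1})/d_{i+1}):
  m_1 = 1*49 - 0 = 49, d_1 = (2402 - 49^2)/1 = 1/1 = 1, a_1 = floor((49 + 49)/1) = 98.
  m_2 = 1*98 - 49 = 49, d_2 = (2402 - 49^2)/1 = 1/1 = 1: (m_2, d_2) = (m_1, d_1) = (49, 1), so from here the quotient a_1 repeats; the period length is 1.
Hence the expansion of sqrt(2402) is a_0 = 49 followed by the repeating block 98 (period 1).

[49; (98)]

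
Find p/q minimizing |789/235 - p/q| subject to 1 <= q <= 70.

47/14

Expand x = 789/235 as a continued fraction with the Euclidean algorithm:
  789 = 3*235 + 84, so a_0 = 3.
  235 = 2*84 + 67, so a_1 = 2.
  84 = 1*67 + 17, so a_2 = 1.
  67 = 3*17 + 16, so a_3 = 3.
  17 = 1*16 + 1, so a_4 = 1.
  16 = 16*1 + 0, so a_5 = 16.
so x = [3; 2, 1, 3, 1, 16].
Convergents (p_i = a_i*p_{i-1} + p_{i-2}, q_i = a_i*q_{i-1} + q_{i-2} with p_{-2}=0, p_{-1}=1, q_{-2}=1, q_{-1}=0), until the denominator exceeds 70:
  i=0: a_0=3, p_0 = 3*1 + 0 = 3, q_0 = 3*0 + 1 = 1.
  i=1: a_1=2, p_1 = 2*3 + 1 = 7, q_1 = 2*1 + 0 = 2.
  i=2: a_2=1, p_2 = 1*7 + 3 = 10, q_2 = 1*2 + 1 = 3.
  i=3: a_3=3, p_3 = 3*10 + 7 = 37, q_3 = 3*3 + 2 = 11.
  i=4: a_4=1, p_4 = 1*37 + 10 = 47, q_4 = 1*11 + 3 = 14.
  i=5: a_5=16, p_5 = 16*47 + 37 = 789, q_5 = 16*14 + 11 = 235.
q_5 = 235 > 70, so the last convergent with denominator <= 70 is p_4/q_4 = 47/14.
The closest fraction with denominator <= 70 is either p_4/q_4 or the intermediate fraction (k*p_4 + p_3)/(k*q_4 + q_3) with the largest k >= 1 whose denominator stays <= 70; these approach x as k grows, and every other convergent or intermediate fraction in range is farther away.
Largest k: floor((70 - q_3)/q_4) = floor((70 - 11)/14) = 4.
That gives (4*47 + 37)/(4*14 + 11) = 225/67.
Compare the errors: |x - 47/14| = |789*14 - 47*235|/(235*14) = 1/3290, and |x - 225/67| = |789*67 - 225*235|/(235*67) = 12/15745.
Cross-multiplying, 1*15745 = 15745 < 39480 = 12*3290, so 1/3290 is smaller: the convergent 47/14 is closer to x than 225/67.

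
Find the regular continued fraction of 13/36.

[0; 2, 1, 3, 3]

Run the Euclidean algorithm on 13 and 36; the successive quotients are the partial quotients a_0, a_1, ... (each step inverts the fractional part left over by the previous one):
  13 = 0*36 + 13, so a_0 = 0.
  36 = 2*13 + 10, so a_1 = 2.
  13 = 1*10 + 3, so a_2 = 1.
  10 = 3*3 + 1, so a_3 = 3.
  3 = 3*1 + 0, so a_4 = 3.
The remainder reaches 0 after 5 divisions, so the expansion has 5 partial quotients, read off in order.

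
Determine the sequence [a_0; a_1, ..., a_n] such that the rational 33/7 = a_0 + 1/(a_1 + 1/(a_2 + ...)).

[4; 1, 2, 2]

Run the Euclidean algorithm on 33 and 7; the successive quotients are the partial quotients a_0, a_1, ... (each step inverts the fractional part left over by the previous one):
  33 = 4*7 + 5, so a_0 = 4.
  7 = 1*5 + 2, so a_1 = 1.
  5 = 2*2 + 1, so a_2 = 2.
  2 = 2*1 + 0, so a_3 = 2.
The remainder reaches 0 after 4 divisions, so the expansion has 4 partial quotients, read off in order.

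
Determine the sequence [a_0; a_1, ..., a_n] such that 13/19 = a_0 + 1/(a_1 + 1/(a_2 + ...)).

[0; 1, 2, 6]

Run the Euclidean algorithm on 13 and 19; the successive quotients are the partial quotients a_0, a_1, ... (each step inverts the fractional part left over by the previous one):
  13 = 0*19 + 13, so a_0 = 0.
  19 = 1*13 + 6, so a_1 = 1.
  13 = 2*6 + 1, so a_2 = 2.
  6 = 6*1 + 0, so a_3 = 6.
The remainder reaches 0 after 4 divisions, so the expansion has 4 partial quotients, read off in order.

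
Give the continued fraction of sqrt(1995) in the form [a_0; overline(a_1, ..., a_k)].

Write x_i = (sqrt(1995) + m_i)/d_i with (m_0, d_0) = (0, 1). a_0 = floor(sqrt(1995)) = 44, since 44^2 = 1936 <= 1995 < 2025 = 45^2.
Iterate m_{i+1} = d_i*a_i - m_i, d_{i+1} = (1995 - m_{i+1}^2)/d_i, a_{i+1} = floor((a_0 + m_{i+1})/d_{i+1}):
  m_1 = 1*44 - 0 = 44, d_1 = (1995 - 44^2)/1 = 59/1 = 59, a_1 = floor((44 + 44)/59) = 1.
  m_2 = 59*1 - 44 = 15, d_2 = (1995 - 15^2)/59 = 1770/59 = 30, a_2 = floor((44 + 15)/30) = 1.
  m_3 = 30*1 - 15 = 15, d_3 = (1995 - 15^2)/30 = 1770/30 = 59, a_3 = floor((44 + 15)/59) = 1.
  m_4 = 59*1 - 15 = 44, d_4 = (1995 - 44^2)/59 = 59/59 = 1, a_4 = floor((44 + 44)/1) = 88.
  m_5 = 1*88 - 44 = 44, d_5 = (1995 - 44^2)/1 = 59/1 = 59: (m_5, d_5) = (m_1, d_1) = (44, 59), so from here the quotients repeat a_1, ..., a_4; the period length is 4.
Hence the expansion of sqrt(1995) is a_0 = 44 followed by the repeating block 1, 1, 1, 88 (period 4).

[44; overline(1, 1, 1, 88)]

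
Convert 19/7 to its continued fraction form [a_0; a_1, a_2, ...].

[2; 1, 2, 2]

Run the Euclidean algorithm on 19 and 7; the successive quotients are the partial quotients a_0, a_1, ... (each step inverts the fractional part left over by the previous one):
  19 = 2*7 + 5, so a_0 = 2.
  7 = 1*5 + 2, so a_1 = 1.
  5 = 2*2 + 1, so a_2 = 2.
  2 = 2*1 + 0, so a_3 = 2.
The remainder reaches 0 after 4 divisions, so the expansion has 4 partial quotients, read off in order.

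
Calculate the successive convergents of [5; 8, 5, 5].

5/1, 41/8, 210/41, 1091/213

Using the convergent recurrence p_i = a_i*p_{i-1} + p_{i-2}, q_i = a_i*q_{i-1} + q_{i-2} with p_{-2}=0, p_{-1}=1, q_{-2}=1, q_{-1}=0:
  i=0: a_0=5, p_0 = 5*1 + 0 = 5, q_0 = 5*0 + 1 = 1.
  i=1: a_1=8, p_1 = 8*5 + 1 = 41, q_1 = 8*1 + 0 = 8.
  i=2: a_2=5, p_2 = 5*41 + 5 = 210, q_2 = 5*8 + 1 = 41.
  i=3: a_3=5, p_3 = 5*210 + 41 = 1091, q_3 = 5*41 + 8 = 213.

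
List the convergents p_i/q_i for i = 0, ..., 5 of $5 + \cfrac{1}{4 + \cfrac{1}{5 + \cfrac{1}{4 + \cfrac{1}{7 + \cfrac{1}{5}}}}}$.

Using the convergent recurrence p_i = a_i*p_{i-1} + p_{i-2}, q_i = a_i*q_{i-1} + q_{i-2} with p_{-2}=0, p_{-1}=1, q_{-2}=1, q_{-1}=0:
  i=0: a_0=5, p_0 = 5*1 + 0 = 5, q_0 = 5*0 + 1 = 1.
  i=1: a_1=4, p_1 = 4*5 + 1 = 21, q_1 = 4*1 + 0 = 4.
  i=2: a_2=5, p_2 = 5*21 + 5 = 110, q_2 = 5*4 + 1 = 21.
  i=3: a_3=4, p_3 = 4*110 + 21 = 461, q_3 = 4*21 + 4 = 88.
  i=4: a_4=7, p_4 = 7*461 + 110 = 3337, q_4 = 7*88 + 21 = 637.
  i=5: a_5=5, p_5 = 5*3337 + 461 = 17146, q_5 = 5*637 + 88 = 3273.

5/1, 21/4, 110/21, 461/88, 3337/637, 17146/3273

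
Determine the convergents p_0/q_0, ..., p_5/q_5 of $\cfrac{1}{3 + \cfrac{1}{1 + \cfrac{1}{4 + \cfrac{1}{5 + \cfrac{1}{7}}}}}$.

Using the convergent recurrence p_i = a_i*p_{i-1} + p_{i-2}, q_i = a_i*q_{i-1} + q_{i-2} with p_{-2}=0, p_{-1}=1, q_{-2}=1, q_{-1}=0:
  i=0: a_0=0, p_0 = 0*1 + 0 = 0, q_0 = 0*0 + 1 = 1.
  i=1: a_1=3, p_1 = 3*0 + 1 = 1, q_1 = 3*1 + 0 = 3.
  i=2: a_2=1, p_2 = 1*1 + 0 = 1, q_2 = 1*3 + 1 = 4.
  i=3: a_3=4, p_3 = 4*1 + 1 = 5, q_3 = 4*4 + 3 = 19.
  i=4: a_4=5, p_4 = 5*5 + 1 = 26, q_4 = 5*19 + 4 = 99.
  i=5: a_5=7, p_5 = 7*26 + 5 = 187, q_5 = 7*99 + 19 = 712.

0/1, 1/3, 1/4, 5/19, 26/99, 187/712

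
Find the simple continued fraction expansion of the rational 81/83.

[0; 1, 40, 2]

Run the Euclidean algorithm on 81 and 83; the successive quotients are the partial quotients a_0, a_1, ... (each step inverts the fractional part left over by the previous one):
  81 = 0*83 + 81, so a_0 = 0.
  83 = 1*81 + 2, so a_1 = 1.
  81 = 40*2 + 1, so a_2 = 40.
  2 = 2*1 + 0, so a_3 = 2.
The remainder reaches 0 after 4 divisions, so the expansion has 4 partial quotients, read off in order.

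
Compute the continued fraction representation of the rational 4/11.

[0; 2, 1, 3]

Run the Euclidean algorithm on 4 and 11; the successive quotients are the partial quotients a_0, a_1, ... (each step inverts the fractional part left over by the previous one):
  4 = 0*11 + 4, so a_0 = 0.
  11 = 2*4 + 3, so a_1 = 2.
  4 = 1*3 + 1, so a_2 = 1.
  3 = 3*1 + 0, so a_3 = 3.
The remainder reaches 0 after 4 divisions, so the expansion has 4 partial quotients, read off in order.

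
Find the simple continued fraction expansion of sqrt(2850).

Write x_i = (sqrt(2850) + m_i)/d_i with (m_0, d_0) = (0, 1). a_0 = floor(sqrt(2850)) = 53, since 53^2 = 2809 <= 2850 < 2916 = 54^2.
Iterate m_{i+1} = d_i*a_i - m_i, d_{i+1} = (2850 - m_{i+1}^2)/d_i, a_{i+1} = floor((a_0 + m_{i+1})/d_{i+1}):
  m_1 = 1*53 - 0 = 53, d_1 = (2850 - 53^2)/1 = 41/1 = 41, a_1 = floor((53 + 53)/41) = 2.
  m_2 = 41*2 - 53 = 29, d_2 = (2850 - 29^2)/41 = 2009/41 = 49, a_2 = floor((53 + 29)/49) = 1.
  m_3 = 49*1 - 29 = 20, d_3 = (2850 - 20^2)/49 = 2450/49 = 50, a_3 = floor((53 + 20)/50) = 1.
  m_4 = 50*1 - 20 = 30, d_4 = (2850 - 30^2)/50 = 1950/50 = 39, a_4 = floor((53 + 30)/39) = 2.
  m_5 = 39*2 - 30 = 48, d_5 = (2850 - 48^2)/39 = 546/39 = 14, a_5 = floor((53 + 48)/14) = 7.
  m_6 = 14*7 - 48 = 50, d_6 = (2850 - 50^2)/14 = 350/14 = 25, a_6 = floor((53 + 50)/25) = 4.
  m_7 = 25*4 - 50 = 50, d_7 = (2850 - 50^2)/25 = 350/25 = 14, a_7 = floor((53 + 50)/14) = 7.
  m_8 = 14*7 - 50 = 48, d_8 = (2850 - 48^2)/14 = 546/14 = 39, a_8 = floor((53 + 48)/39) = 2.
  m_9 = 39*2 - 48 = 30, d_9 = (2850 - 30^2)/39 = 1950/39 = 50, a_9 = floor((53 + 30)/50) = 1.
  m_10 = 50*1 - 30 = 20, d_10 = (2850 - 20^2)/50 = 2450/50 = 49, a_10 = floor((53 + 20)/49) = 1.
  m_11 = 49*1 - 20 = 29, d_11 = (2850 - 29^2)/49 = 2009/49 = 41, a_11 = floor((53 + 29)/41) = 2.
  m_12 = 41*2 - 29 = 53, d_12 = (2850 - 53^2)/41 = 41/41 = 1, a_12 = floor((53 + 53)/1) = 106.
  m_13 = 1*106 - 53 = 53, d_13 = (2850 - 53^2)/1 = 41/1 = 41: (m_13, d_13) = (m_1, d_1) = (53, 41), so from here the quotients repeat a_1, ..., a_12; the period length is 12.
Hence the expansion of sqrt(2850) is a_0 = 53 followed by the repeating block 2, 1, 1, 2, 7, 4, 7, 2, 1, 1, 2, 106 (period 12).

[53; (2, 1, 1, 2, 7, 4, 7, 2, 1, 1, 2, 106)]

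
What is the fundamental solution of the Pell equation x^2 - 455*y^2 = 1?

(x, y) = (64, 3)

First expand sqrt(455) as a continued fraction. With x_i = (sqrt(455) + m_i)/d_i and (m_0, d_0) = (0, 1): a_0 = floor(sqrt(455)) = 21, since 21^2 = 441 <= 455 < 484 = 22^2.
Iterate m_{i+1} = d_i*a_i - m_i, d_{i+1} = (455 - m_{i+1}^2)/d_i, a_{i+1} = floor((a_0 + m_{i+1})/d_{i+1}):
  m_1 = 1*21 - 0 = 21, d_1 = (455 - 21^2)/1 = 14/1 = 14, a_1 = floor((21 + 21)/14) = 3.
  m_2 = 14*3 - 21 = 21, d_2 = (455 - 21^2)/14 = 14/14 = 1, a_2 = floor((21 + 21)/1) = 42.
  m_3 = 1*42 - 21 = 21, d_3 = (455 - 21^2)/1 = 14/1 = 14: (m_3, d_3) = (m_1, d_1) = (21, 14), so from here the quotients repeat a_1, a_2; the period length is 2.
So sqrt(455) = [21; (3, 42)] with period length k = 2.
k is even, so the fundamental solution of x^2 - 455y^2 = 1 is (p_{k-1}, q_{k-1}) = (p_1, q_1); compute convergents through index 1.
Convergents (p_i = a_i*p_{i-1} + p_{i-2}, q_i = a_i*q_{i-1} + q_{i-2} with p_{-2}=0, p_{-1}=1, q_{-2}=1, q_{-1}=0):
  i=0: a_0=21, p_0 = 21*1 + 0 = 21, q_0 = 21*0 + 1 = 1.
  i=1: a_1=3, p_1 = 3*21 + 1 = 64, q_1 = 3*1 + 0 = 3.
Check: 64^2 - 455*3^2 = 4096 - 4095 = 1, so (x, y) = (64, 3) solves the equation, and by the theorem it is the least positive solution.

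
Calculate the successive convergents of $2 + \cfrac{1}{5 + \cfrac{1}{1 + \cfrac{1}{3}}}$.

2/1, 11/5, 13/6, 50/23

Using the convergent recurrence p_i = a_i*p_{i-1} + p_{i-2}, q_i = a_i*q_{i-1} + q_{i-2} with p_{-2}=0, p_{-1}=1, q_{-2}=1, q_{-1}=0:
  i=0: a_0=2, p_0 = 2*1 + 0 = 2, q_0 = 2*0 + 1 = 1.
  i=1: a_1=5, p_1 = 5*2 + 1 = 11, q_1 = 5*1 + 0 = 5.
  i=2: a_2=1, p_2 = 1*11 + 2 = 13, q_2 = 1*5 + 1 = 6.
  i=3: a_3=3, p_3 = 3*13 + 11 = 50, q_3 = 3*6 + 5 = 23.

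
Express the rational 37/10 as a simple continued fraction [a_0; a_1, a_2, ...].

Run the Euclidean algorithm on 37 and 10; the successive quotients are the partial quotients a_0, a_1, ... (each step inverts the fractional part left over by the previous one):
  37 = 3*10 + 7, so a_0 = 3.
  10 = 1*7 + 3, so a_1 = 1.
  7 = 2*3 + 1, so a_2 = 2.
  3 = 3*1 + 0, so a_3 = 3.
The remainder reaches 0 after 4 divisions, so the expansion has 4 partial quotients, read off in order.

[3; 1, 2, 3]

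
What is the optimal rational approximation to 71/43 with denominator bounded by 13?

Expand x = 71/43 as a continued fraction with the Euclidean algorithm:
  71 = 1*43 + 28, so a_0 = 1.
  43 = 1*28 + 15, so a_1 = 1.
  28 = 1*15 + 13, so a_2 = 1.
  15 = 1*13 + 2, so a_3 = 1.
  13 = 6*2 + 1, so a_4 = 6.
  2 = 2*1 + 0, so a_5 = 2.
so x = [1; 1, 1, 1, 6, 2].
Convergents (p_i = a_i*p_{i-1} + p_{i-2}, q_i = a_i*q_{i-1} + q_{i-2} with p_{-2}=0, p_{-1}=1, q_{-2}=1, q_{-1}=0), until the denominator exceeds 13:
  i=0: a_0=1, p_0 = 1*1 + 0 = 1, q_0 = 1*0 + 1 = 1.
  i=1: a_1=1, p_1 = 1*1 + 1 = 2, q_1 = 1*1 + 0 = 1.
  i=2: a_2=1, p_2 = 1*2 + 1 = 3, q_2 = 1*1 + 1 = 2.
  i=3: a_3=1, p_3 = 1*3 + 2 = 5, q_3 = 1*2 + 1 = 3.
  i=4: a_4=6, p_4 = 6*5 + 3 = 33, q_4 = 6*3 + 2 = 20.
q_4 = 20 > 13, so the last convergent with denominator <= 13 is p_3/q_3 = 5/3.
The closest fraction with denominator <= 13 is either p_3/q_3 or the intermediate fraction (k*p_3 + p_2)/(k*q_3 + q_2) with the largest k >= 1 whose denominator stays <= 13; these approach x as k grows, and every other convergent or intermediate fraction in range is farther away.
Largest k: floor((13 - q_2)/q_3) = floor((13 - 2)/3) = 3.
That gives (3*5 + 3)/(3*3 + 2) = 18/11.
Compare the errors: |x - 5/3| = |71*3 - 5*43|/(43*3) = 2/129, and |x - 18/11| = |71*11 - 18*43|/(43*11) = 7/473.
Cross-multiplying, 7*129 = 903 < 946 = 2*473, so 7/473 is smaller: the intermediate fraction 18/11 is closer to x than 5/3.

18/11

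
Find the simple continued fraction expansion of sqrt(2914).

[53; (1, 52, 1, 106)]

Write x_i = (sqrt(2914) + m_i)/d_i with (m_0, d_0) = (0, 1). a_0 = floor(sqrt(2914)) = 53, since 53^2 = 2809 <= 2914 < 2916 = 54^2.
Iterate m_{i+1} = d_i*a_i - m_i, d_{i+1} = (2914 - m_{i+1}^2)/d_i, a_{i+1} = floor((a_0 + m_{i+1})/d_{i+1}):
  m_1 = 1*53 - 0 = 53, d_1 = (2914 - 53^2)/1 = 105/1 = 105, a_1 = floor((53 + 53)/105) = 1.
  m_2 = 105*1 - 53 = 52, d_2 = (2914 - 52^2)/105 = 210/105 = 2, a_2 = floor((53 + 52)/2) = 52.
  m_3 = 2*52 - 52 = 52, d_3 = (2914 - 52^2)/2 = 210/2 = 105, a_3 = floor((53 + 52)/105) = 1.
  m_4 = 105*1 - 52 = 53, d_4 = (2914 - 53^2)/105 = 105/105 = 1, a_4 = floor((53 + 53)/1) = 106.
  m_5 = 1*106 - 53 = 53, d_5 = (2914 - 53^2)/1 = 105/1 = 105: (m_5, d_5) = (m_1, d_1) = (53, 105), so from here the quotients repeat a_1, ..., a_4; the period length is 4.
Hence the expansion of sqrt(2914) is a_0 = 53 followed by the repeating block 1, 52, 1, 106 (period 4).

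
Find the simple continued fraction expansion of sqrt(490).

Write x_i = (sqrt(490) + m_i)/d_i with (m_0, d_0) = (0, 1). a_0 = floor(sqrt(490)) = 22, since 22^2 = 484 <= 490 < 529 = 23^2.
Iterate m_{i+1} = d_i*a_i - m_i, d_{i+1} = (490 - m_{i+1}^2)/d_i, a_{i+1} = floor((a_0 + m_{i+1})/d_{i+1}):
  m_1 = 1*22 - 0 = 22, d_1 = (490 - 22^2)/1 = 6/1 = 6, a_1 = floor((22 + 22)/6) = 7.
  m_2 = 6*7 - 22 = 20, d_2 = (490 - 20^2)/6 = 90/6 = 15, a_2 = floor((22 + 20)/15) = 2.
  m_3 = 15*2 - 20 = 10, d_3 = (490 - 10^2)/15 = 390/15 = 26, a_3 = floor((22 + 10)/26) = 1.
  m_4 = 26*1 - 10 = 16, d_4 = (490 - 16^2)/26 = 234/26 = 9, a_4 = floor((22 + 16)/9) = 4.
  m_5 = 9*4 - 16 = 20, d_5 = (490 - 20^2)/9 = 90/9 = 10, a_5 = floor((22 + 20)/10) = 4.
  m_6 = 10*4 - 20 = 20, d_6 = (490 - 20^2)/10 = 90/10 = 9, a_6 = floor((22 + 20)/9) = 4.
  m_7 = 9*4 - 20 = 16, d_7 = (490 - 16^2)/9 = 234/9 = 26, a_7 = floor((22 + 16)/26) = 1.
  m_8 = 26*1 - 16 = 10, d_8 = (490 - 10^2)/26 = 390/26 = 15, a_8 = floor((22 + 10)/15) = 2.
  m_9 = 15*2 - 10 = 20, d_9 = (490 - 20^2)/15 = 90/15 = 6, a_9 = floor((22 + 20)/6) = 7.
  m_10 = 6*7 - 20 = 22, d_10 = (490 - 22^2)/6 = 6/6 = 1, a_10 = floor((22 + 22)/1) = 44.
  m_11 = 1*44 - 22 = 22, d_11 = (490 - 22^2)/1 = 6/1 = 6: (m_11, d_11) = (m_1, d_1) = (22, 6), so from here the quotients repeat a_1, ..., a_10; the period length is 10.
Hence the expansion of sqrt(490) is a_0 = 22 followed by the repeating block 7, 2, 1, 4, 4, 4, 1, 2, 7, 44 (period 10).

[22; (7, 2, 1, 4, 4, 4, 1, 2, 7, 44)]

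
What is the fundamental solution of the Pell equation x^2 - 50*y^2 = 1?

(x, y) = (99, 14)

First expand sqrt(50) as a continued fraction. With x_i = (sqrt(50) + m_i)/d_i and (m_0, d_0) = (0, 1): a_0 = floor(sqrt(50)) = 7, since 7^2 = 49 <= 50 < 64 = 8^2.
Iterate m_{i+1} = d_i*a_i - m_i, d_{i+1} = (50 - m_{i+1}^2)/d_i, a_{i+1} = floor((a_0 + m_{i+1})/d_{i+1}):
  m_1 = 1*7 - 0 = 7, d_1 = (50 - 7^2)/1 = 1/1 = 1, a_1 = floor((7 + 7)/1) = 14.
  m_2 = 1*14 - 7 = 7, d_2 = (50 - 7^2)/1 = 1/1 = 1: (m_2, d_2) = (m_1, d_1) = (7, 1), so from here the quotient a_1 repeats; the period length is 1.
So sqrt(50) = [7; (14)] with period length k = 1.
k is odd, so (p_{k-1}, q_{k-1}) only solves x^2 - 50y^2 = -1 and the fundamental solution of x^2 - 50y^2 = 1 is (p_{2k-1}, q_{2k-1}) = (p_1, q_1); compute convergents through index 1, running through the period twice.
Convergents (p_i = a_i*p_{i-1} + p_{i-2}, q_i = a_i*q_{i-1} + q_{i-2} with p_{-2}=0, p_{-1}=1, q_{-2}=1, q_{-1}=0):
  i=0: a_0=7, p_0 = 7*1 + 0 = 7, q_0 = 7*0 + 1 = 1.
  i=1: a_1=14, p_1 = 14*7 + 1 = 99, q_1 = 14*1 + 0 = 14.
Indeed p_0^2 - 50*q_0^2 = 49 - 50 = -1, not +1.
Check: 99^2 - 50*14^2 = 9801 - 9800 = 1, so (x, y) = (99, 14) solves the equation, and by the theorem it is the least positive solution.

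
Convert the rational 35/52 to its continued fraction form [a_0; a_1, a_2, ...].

Run the Euclidean algorithm on 35 and 52; the successive quotients are the partial quotients a_0, a_1, ... (each step inverts the fractional part left over by the previous one):
  35 = 0*52 + 35, so a_0 = 0.
  52 = 1*35 + 17, so a_1 = 1.
  35 = 2*17 + 1, so a_2 = 2.
  17 = 17*1 + 0, so a_3 = 17.
The remainder reaches 0 after 4 divisions, so the expansion has 4 partial quotients, read off in order.

[0; 1, 2, 17]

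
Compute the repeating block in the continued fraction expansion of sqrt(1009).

Write x_i = (sqrt(1009) + m_i)/d_i with (m_0, d_0) = (0, 1). a_0 = floor(sqrt(1009)) = 31, since 31^2 = 961 <= 1009 < 1024 = 32^2.
Iterate m_{i+1} = d_i*a_i - m_i, d_{i+1} = (1009 - m_{i+1}^2)/d_i, a_{i+1} = floor((a_0 + m_{i+1})/d_{i+1}):
  m_1 = 1*31 - 0 = 31, d_1 = (1009 - 31^2)/1 = 48/1 = 48, a_1 = floor((31 + 31)/48) = 1.
  m_2 = 48*1 - 31 = 17, d_2 = (1009 - 17^2)/48 = 720/48 = 15, a_2 = floor((31 + 17)/15) = 3.
  m_3 = 15*3 - 17 = 28, d_3 = (1009 - 28^2)/15 = 225/15 = 15, a_3 = floor((31 + 28)/15) = 3.
  m_4 = 15*3 - 28 = 17, d_4 = (1009 - 17^2)/15 = 720/15 = 48, a_4 = floor((31 + 17)/48) = 1.
  m_5 = 48*1 - 17 = 31, d_5 = (1009 - 31^2)/48 = 48/48 = 1, a_5 = floor((31 + 31)/1) = 62.
  m_6 = 1*62 - 31 = 31, d_6 = (1009 - 31^2)/1 = 48/1 = 48: (m_6, d_6) = (m_1, d_1) = (31, 48), so from here the quotients repeat a_1, ..., a_5; the period length is 5.
Hence the expansion of sqrt(1009) is a_0 = 31 followed by the repeating block 1, 3, 3, 1, 62 (period 5).

[31; (1, 3, 3, 1, 62)]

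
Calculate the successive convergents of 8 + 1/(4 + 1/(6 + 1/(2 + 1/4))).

8/1, 33/4, 206/25, 445/54, 1986/241

Using the convergent recurrence p_i = a_i*p_{i-1} + p_{i-2}, q_i = a_i*q_{i-1} + q_{i-2} with p_{-2}=0, p_{-1}=1, q_{-2}=1, q_{-1}=0:
  i=0: a_0=8, p_0 = 8*1 + 0 = 8, q_0 = 8*0 + 1 = 1.
  i=1: a_1=4, p_1 = 4*8 + 1 = 33, q_1 = 4*1 + 0 = 4.
  i=2: a_2=6, p_2 = 6*33 + 8 = 206, q_2 = 6*4 + 1 = 25.
  i=3: a_3=2, p_3 = 2*206 + 33 = 445, q_3 = 2*25 + 4 = 54.
  i=4: a_4=4, p_4 = 4*445 + 206 = 1986, q_4 = 4*54 + 25 = 241.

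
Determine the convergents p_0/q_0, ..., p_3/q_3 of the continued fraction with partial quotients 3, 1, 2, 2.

3/1, 4/1, 11/3, 26/7

Using the convergent recurrence p_i = a_i*p_{i-1} + p_{i-2}, q_i = a_i*q_{i-1} + q_{i-2} with p_{-2}=0, p_{-1}=1, q_{-2}=1, q_{-1}=0:
  i=0: a_0=3, p_0 = 3*1 + 0 = 3, q_0 = 3*0 + 1 = 1.
  i=1: a_1=1, p_1 = 1*3 + 1 = 4, q_1 = 1*1 + 0 = 1.
  i=2: a_2=2, p_2 = 2*4 + 3 = 11, q_2 = 2*1 + 1 = 3.
  i=3: a_3=2, p_3 = 2*11 + 4 = 26, q_3 = 2*3 + 1 = 7.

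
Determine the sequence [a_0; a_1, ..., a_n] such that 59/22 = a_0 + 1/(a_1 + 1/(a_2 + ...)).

[2; 1, 2, 7]

Run the Euclidean algorithm on 59 and 22; the successive quotients are the partial quotients a_0, a_1, ... (each step inverts the fractional part left over by the previous one):
  59 = 2*22 + 15, so a_0 = 2.
  22 = 1*15 + 7, so a_1 = 1.
  15 = 2*7 + 1, so a_2 = 2.
  7 = 7*1 + 0, so a_3 = 7.
The remainder reaches 0 after 4 divisions, so the expansion has 4 partial quotients, read off in order.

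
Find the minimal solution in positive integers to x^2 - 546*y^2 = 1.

(x, y) = (701, 30)

First expand sqrt(546) as a continued fraction. With x_i = (sqrt(546) + m_i)/d_i and (m_0, d_0) = (0, 1): a_0 = floor(sqrt(546)) = 23, since 23^2 = 529 <= 546 < 576 = 24^2.
Iterate m_{i+1} = d_i*a_i - m_i, d_{i+1} = (546 - m_{i+1}^2)/d_i, a_{i+1} = floor((a_0 + m_{i+1})/d_{i+1}):
  m_1 = 1*23 - 0 = 23, d_1 = (546 - 23^2)/1 = 17/1 = 17, a_1 = floor((23 + 23)/17) = 2.
  m_2 = 17*2 - 23 = 11, d_2 = (546 - 11^2)/17 = 425/17 = 25, a_2 = floor((23 + 11)/25) = 1.
  m_3 = 25*1 - 11 = 14, d_3 = (546 - 14^2)/25 = 350/25 = 14, a_3 = floor((23 + 14)/14) = 2.
  m_4 = 14*2 - 14 = 14, d_4 = (546 - 14^2)/14 = 350/14 = 25, a_4 = floor((23 + 14)/25) = 1.
  m_5 = 25*1 - 14 = 11, d_5 = (546 - 11^2)/25 = 425/25 = 17, a_5 = floor((23 + 11)/17) = 2.
  m_6 = 17*2 - 11 = 23, d_6 = (546 - 23^2)/17 = 17/17 = 1, a_6 = floor((23 + 23)/1) = 46.
  m_7 = 1*46 - 23 = 23, d_7 = (546 - 23^2)/1 = 17/1 = 17: (m_7, d_7) = (m_1, d_1) = (23, 17), so from here the quotients repeat a_1, ..., a_6; the period length is 6.
So sqrt(546) = [23; (2, 1, 2, 1, 2, 46)] with period length k = 6.
k is even, so the fundamental solution of x^2 - 546y^2 = 1 is (p_{k-1}, q_{k-1}) = (p_5, q_5); compute convergents through index 5.
Convergents (p_i = a_i*p_{i-1} + p_{i-2}, q_i = a_i*q_{i-1} + q_{i-2} with p_{-2}=0, p_{-1}=1, q_{-2}=1, q_{-1}=0):
  i=0: a_0=23, p_0 = 23*1 + 0 = 23, q_0 = 23*0 + 1 = 1.
  i=1: a_1=2, p_1 = 2*23 + 1 = 47, q_1 = 2*1 + 0 = 2.
  i=2: a_2=1, p_2 = 1*47 + 23 = 70, q_2 = 1*2 + 1 = 3.
  i=3: a_3=2, p_3 = 2*70 + 47 = 187, q_3 = 2*3 + 2 = 8.
  i=4: a_4=1, p_4 = 1*187 + 70 = 257, q_4 = 1*8 + 3 = 11.
  i=5: a_5=2, p_5 = 2*257 + 187 = 701, q_5 = 2*11 + 8 = 30.
Check: 701^2 - 546*30^2 = 491401 - 491400 = 1, so (x, y) = (701, 30) solves the equation, and by the theorem it is the least positive solution.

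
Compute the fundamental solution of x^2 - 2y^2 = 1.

First expand sqrt(2) as a continued fraction. With x_i = (sqrt(2) + m_i)/d_i and (m_0, d_0) = (0, 1): a_0 = floor(sqrt(2)) = 1, since 1^2 = 1 <= 2 < 4 = 2^2.
Iterate m_{i+1} = d_i*a_i - m_i, d_{i+1} = (2 - m_{i+1}^2)/d_i, a_{i+1} = floor((a_0 + m_{i+1})/d_{i+1}):
  m_1 = 1*1 - 0 = 1, d_1 = (2 - 1^2)/1 = 1/1 = 1, a_1 = floor((1 + 1)/1) = 2.
  m_2 = 1*2 - 1 = 1, d_2 = (2 - 1^2)/1 = 1/1 = 1: (m_2, d_2) = (m_1, d_1) = (1, 1), so from here the quotient a_1 repeats; the period length is 1.
So sqrt(2) = [1; (2)] with period length k = 1.
k is odd, so (p_{k-1}, q_{k-1}) only solves x^2 - 2y^2 = -1 and the fundamental solution of x^2 - 2y^2 = 1 is (p_{2k-1}, q_{2k-1}) = (p_1, q_1); compute convergents through index 1, running through the period twice.
Convergents (p_i = a_i*p_{i-1} + p_{i-2}, q_i = a_i*q_{i-1} + q_{i-2} with p_{-2}=0, p_{-1}=1, q_{-2}=1, q_{-1}=0):
  i=0: a_0=1, p_0 = 1*1 + 0 = 1, q_0 = 1*0 + 1 = 1.
  i=1: a_1=2, p_1 = 2*1 + 1 = 3, q_1 = 2*1 + 0 = 2.
Indeed p_0^2 - 2*q_0^2 = 1 - 2 = -1, not +1.
Check: 3^2 - 2*2^2 = 9 - 8 = 1, so (x, y) = (3, 2) solves the equation, and by the theorem it is the least positive solution.

(x, y) = (3, 2)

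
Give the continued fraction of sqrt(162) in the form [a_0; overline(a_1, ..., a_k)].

[12; overline(1, 2, 1, 2, 12, 2, 1, 2, 1, 24)]

Write x_i = (sqrt(162) + m_i)/d_i with (m_0, d_0) = (0, 1). a_0 = floor(sqrt(162)) = 12, since 12^2 = 144 <= 162 < 169 = 13^2.
Iterate m_{i+1} = d_i*a_i - m_i, d_{i+1} = (162 - m_{i+1}^2)/d_i, a_{i+1} = floor((a_0 + m_{i+1})/d_{i+1}):
  m_1 = 1*12 - 0 = 12, d_1 = (162 - 12^2)/1 = 18/1 = 18, a_1 = floor((12 + 12)/18) = 1.
  m_2 = 18*1 - 12 = 6, d_2 = (162 - 6^2)/18 = 126/18 = 7, a_2 = floor((12 + 6)/7) = 2.
  m_3 = 7*2 - 6 = 8, d_3 = (162 - 8^2)/7 = 98/7 = 14, a_3 = floor((12 + 8)/14) = 1.
  m_4 = 14*1 - 8 = 6, d_4 = (162 - 6^2)/14 = 126/14 = 9, a_4 = floor((12 + 6)/9) = 2.
  m_5 = 9*2 - 6 = 12, d_5 = (162 - 12^2)/9 = 18/9 = 2, a_5 = floor((12 + 12)/2) = 12.
  m_6 = 2*12 - 12 = 12, d_6 = (162 - 12^2)/2 = 18/2 = 9, a_6 = floor((12 + 12)/9) = 2.
  m_7 = 9*2 - 12 = 6, d_7 = (162 - 6^2)/9 = 126/9 = 14, a_7 = floor((12 + 6)/14) = 1.
  m_8 = 14*1 - 6 = 8, d_8 = (162 - 8^2)/14 = 98/14 = 7, a_8 = floor((12 + 8)/7) = 2.
  m_9 = 7*2 - 8 = 6, d_9 = (162 - 6^2)/7 = 126/7 = 18, a_9 = floor((12 + 6)/18) = 1.
  m_10 = 18*1 - 6 = 12, d_10 = (162 - 12^2)/18 = 18/18 = 1, a_10 = floor((12 + 12)/1) = 24.
  m_11 = 1*24 - 12 = 12, d_11 = (162 - 12^2)/1 = 18/1 = 18: (m_11, d_11) = (m_1, d_1) = (12, 18), so from here the quotients repeat a_1, ..., a_10; the period length is 10.
Hence the expansion of sqrt(162) is a_0 = 12 followed by the repeating block 1, 2, 1, 2, 12, 2, 1, 2, 1, 24 (period 10).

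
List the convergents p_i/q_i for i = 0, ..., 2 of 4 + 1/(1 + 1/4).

4/1, 5/1, 24/5

Using the convergent recurrence p_i = a_i*p_{i-1} + p_{i-2}, q_i = a_i*q_{i-1} + q_{i-2} with p_{-2}=0, p_{-1}=1, q_{-2}=1, q_{-1}=0:
  i=0: a_0=4, p_0 = 4*1 + 0 = 4, q_0 = 4*0 + 1 = 1.
  i=1: a_1=1, p_1 = 1*4 + 1 = 5, q_1 = 1*1 + 0 = 1.
  i=2: a_2=4, p_2 = 4*5 + 4 = 24, q_2 = 4*1 + 1 = 5.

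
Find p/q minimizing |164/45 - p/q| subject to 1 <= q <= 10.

Expand x = 164/45 as a continued fraction with the Euclidean algorithm:
  164 = 3*45 + 29, so a_0 = 3.
  45 = 1*29 + 16, so a_1 = 1.
  29 = 1*16 + 13, so a_2 = 1.
  16 = 1*13 + 3, so a_3 = 1.
  13 = 4*3 + 1, so a_4 = 4.
  3 = 3*1 + 0, so a_5 = 3.
so x = [3; 1, 1, 1, 4, 3].
Convergents (p_i = a_i*p_{i-1} + p_{i-2}, q_i = a_i*q_{i-1} + q_{i-2} with p_{-2}=0, p_{-1}=1, q_{-2}=1, q_{-1}=0), until the denominator exceeds 10:
  i=0: a_0=3, p_0 = 3*1 + 0 = 3, q_0 = 3*0 + 1 = 1.
  i=1: a_1=1, p_1 = 1*3 + 1 = 4, q_1 = 1*1 + 0 = 1.
  i=2: a_2=1, p_2 = 1*4 + 3 = 7, q_2 = 1*1 + 1 = 2.
  i=3: a_3=1, p_3 = 1*7 + 4 = 11, q_3 = 1*2 + 1 = 3.
  i=4: a_4=4, p_4 = 4*11 + 7 = 51, q_4 = 4*3 + 2 = 14.
q_4 = 14 > 10, so the last convergent with denominator <= 10 is p_3/q_3 = 11/3.
The closest fraction with denominator <= 10 is either p_3/q_3 or the intermediate fraction (k*p_3 + p_2)/(k*q_3 + q_2) with the largest k >= 1 whose denominator stays <= 10; these approach x as k grows, and every other convergent or intermediate fraction in range is farther away.
Largest k: floor((10 - q_2)/q_3) = floor((10 - 2)/3) = 2.
That gives (2*11 + 7)/(2*3 + 2) = 29/8.
Compare the errors: |x - 11/3| = |164*3 - 11*45|/(45*3) = 3/135, and |x - 29/8| = |164*8 - 29*45|/(45*8) = 7/360.
Cross-multiplying, 7*135 = 945 < 1080 = 3*360, so 7/360 is smaller: the intermediate fraction 29/8 is closer to x than 11/3.

29/8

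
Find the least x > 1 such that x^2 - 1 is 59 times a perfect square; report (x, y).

First expand sqrt(59) as a continued fraction. With x_i = (sqrt(59) + m_i)/d_i and (m_0, d_0) = (0, 1): a_0 = floor(sqrt(59)) = 7, since 7^2 = 49 <= 59 < 64 = 8^2.
Iterate m_{i+1} = d_i*a_i - m_i, d_{i+1} = (59 - m_{i+1}^2)/d_i, a_{i+1} = floor((a_0 + m_{i+1})/d_{i+1}):
  m_1 = 1*7 - 0 = 7, d_1 = (59 - 7^2)/1 = 10/1 = 10, a_1 = floor((7 + 7)/10) = 1.
  m_2 = 10*1 - 7 = 3, d_2 = (59 - 3^2)/10 = 50/10 = 5, a_2 = floor((7 + 3)/5) = 2.
  m_3 = 5*2 - 3 = 7, d_3 = (59 - 7^2)/5 = 10/5 = 2, a_3 = floor((7 + 7)/2) = 7.
  m_4 = 2*7 - 7 = 7, d_4 = (59 - 7^2)/2 = 10/2 = 5, a_4 = floor((7 + 7)/5) = 2.
  m_5 = 5*2 - 7 = 3, d_5 = (59 - 3^2)/5 = 50/5 = 10, a_5 = floor((7 + 3)/10) = 1.
  m_6 = 10*1 - 3 = 7, d_6 = (59 - 7^2)/10 = 10/10 = 1, a_6 = floor((7 + 7)/1) = 14.
  m_7 = 1*14 - 7 = 7, d_7 = (59 - 7^2)/1 = 10/1 = 10: (m_7, d_7) = (m_1, d_1) = (7, 10), so from here the quotients repeat a_1, ..., a_6; the period length is 6.
So sqrt(59) = [7; (1, 2, 7, 2, 1, 14)] with period length k = 6.
k is even, so the fundamental solution of x^2 - 59y^2 = 1 is (p_{k-1}, q_{k-1}) = (p_5, q_5); compute convergents through index 5.
Convergents (p_i = a_i*p_{i-1} + p_{i-2}, q_i = a_i*q_{i-1} + q_{i-2} with p_{-2}=0, p_{-1}=1, q_{-2}=1, q_{-1}=0):
  i=0: a_0=7, p_0 = 7*1 + 0 = 7, q_0 = 7*0 + 1 = 1.
  i=1: a_1=1, p_1 = 1*7 + 1 = 8, q_1 = 1*1 + 0 = 1.
  i=2: a_2=2, p_2 = 2*8 + 7 = 23, q_2 = 2*1 + 1 = 3.
  i=3: a_3=7, p_3 = 7*23 + 8 = 169, q_3 = 7*3 + 1 = 22.
  i=4: a_4=2, p_4 = 2*169 + 23 = 361, q_4 = 2*22 + 3 = 47.
  i=5: a_5=1, p_5 = 1*361 + 169 = 530, q_5 = 1*47 + 22 = 69.
Check: 530^2 - 59*69^2 = 280900 - 280899 = 1, so (x, y) = (530, 69) solves the equation, and by the theorem it is the least positive solution.

(x, y) = (530, 69)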